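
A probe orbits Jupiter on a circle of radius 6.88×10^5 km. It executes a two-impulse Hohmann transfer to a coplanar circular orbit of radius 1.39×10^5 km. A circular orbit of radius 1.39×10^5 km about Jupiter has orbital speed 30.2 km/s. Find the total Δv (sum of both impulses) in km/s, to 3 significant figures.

Δv = 14.5 km/s

From the circular-orbit relation v² = μ/r at r = 1.39×10^5 km: μ = v²r = (30.2)² × 1.39×10^5 = 1.26774×10^8 km³/s².
Transfer-ellipse semi-major axis a_t = (r₁ + r₂)/2 = (6.880×10^5 + 1.390×10^5)/2 = 4.135×10^5 km.
At r₁ the circular-orbit speed is v₁ = √(μ/r₁) = 13.574 km/s.
Transfer-orbit speed at r₁ (vis-viva equation): v_a = √[μ(2/r₁ − 1/a_t)] = 7.8703 km/s.
First burn Δv₁ = |v_a − v₁| = 5.704 km/s.
Circular speed at r₂: v₂ = √(μ/r₂) = 30.200 km/s.
Transfer-orbit speed at r₂: v_p = √[μ(2/r₂ − 1/a_t)] = 38.955 km/s.
Second burn Δv₂ = |v₂ − v_p| = 8.755 km/s.
Total Δv = Δv₁ + Δv₂ = 14.46 km/s.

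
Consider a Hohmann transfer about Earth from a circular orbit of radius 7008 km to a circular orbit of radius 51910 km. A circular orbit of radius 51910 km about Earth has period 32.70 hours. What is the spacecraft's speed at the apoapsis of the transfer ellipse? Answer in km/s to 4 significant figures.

From Kepler's third law T² = 4π²r³/μ at r = 51910 km, T = 32.70 hours = 32.70 × 3600 s = 1.1772×10^5 s: μ = 4π²r³/T² = 3.98485×10^5 km³/s².
Transfer-ellipse semi-major axis a_t = (r₁ + r₂)/2 = (7008 + 51910)/2 = 29459 km.
The apoapsis of the transfer ellipse is at r = 51910 km.
From the vis-viva equation, v = √[μ(2/r − 1/a_t)] = 1.351 km/s.

v = 1.351 km/s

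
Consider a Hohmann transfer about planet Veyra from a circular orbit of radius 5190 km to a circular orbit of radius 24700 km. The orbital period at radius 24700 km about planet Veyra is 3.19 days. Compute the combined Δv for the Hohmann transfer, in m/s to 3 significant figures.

Δv = 582 m/s

From Kepler's third law T² = 4π²r³/μ at r = 24700 km, T = 3.19 days = 3.19 × 86400 s = 2.75616×10^5 s: μ = 4π²r³/T² = 7831.44 km³/s².
Semi-major axis of the transfer orbit: a_t = (5190 + 24700)/2 = 14945 km.
At r₁ the circular-orbit speed is v₁ = √(μ/r₁) = 1.2284 km/s.
On the transfer ellipse at r₁, vis-viva gives v_p = √[μ(2/r₁ − 1/a_t)] = 1.5792 km/s.
First burn Δv₁ = |v_p − v₁| = 0.3508 km/s.
Circular speed at r₂: v₂ = √(μ/r₂) = 0.5631 km/s.
Transfer-orbit speed at r₂: v_a = √[μ(2/r₂ − 1/a_t)] = 0.3318 km/s.
Second burn Δv₂ = |v₂ − v_a| = 0.2313 km/s.
Δv = Δv₁ + Δv₂ = 0.3508 + 0.2313 = 0.5821 km/s.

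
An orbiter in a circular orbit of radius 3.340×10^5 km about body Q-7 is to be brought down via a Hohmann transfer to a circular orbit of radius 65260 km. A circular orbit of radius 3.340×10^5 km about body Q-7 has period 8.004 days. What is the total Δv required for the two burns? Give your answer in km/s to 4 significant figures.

From Kepler's third law T² = 4π²r³/μ at r = 3.340×10^5 km, T = 8.004 days = 8.004 × 86400 s = 6.915456×10^5 s: μ = 4π²r³/T² = 3.07580×10^6 km³/s².
The Hohmann ellipse has a_t = (r₁ + r₂)/2 = 1.9963×10^5 km.
At r₁ the circular-orbit speed is v₁ = √(μ/r₁) = 3.03463 km/s.
On the transfer ellipse at r₁, vis-viva equation gives v_a = √[μ(2/r₁ − 1/a_t)] = 1.73507 km/s.
First burn Δv₁ = |v_a − v₁| = 1.2996 km/s.
At r₂, v₂ = √(μ/r₂) = 6.86523 km/s.
Transfer-orbit speed at r₂: v_p = √[μ(2/r₂ − 1/a_t)] = 8.88005 km/s.
Second burn Δv₂ = |v₂ − v_p| = 2.0148 km/s.
Total Δv = Δv₁ + Δv₂ = 3.314 km/s.

Δv = 3.314 km/s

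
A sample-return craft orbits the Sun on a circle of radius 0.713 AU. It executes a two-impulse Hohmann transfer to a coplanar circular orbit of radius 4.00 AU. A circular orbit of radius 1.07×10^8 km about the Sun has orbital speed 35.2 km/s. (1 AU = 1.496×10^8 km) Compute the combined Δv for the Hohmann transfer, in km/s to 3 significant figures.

Δv = 17.4 km/s

From the circular-orbit relation v² = μ/r at r = 1.07×10^8 km: μ = v²r = (35.2)² × 1.07×10^8 = 1.32577×10^11 km³/s².
In km: r₁ = 0.713 × 1.496×10^8 = 1.066648×10^8 km; r₂ = 4.00 × 1.496×10^8 = 5.984×10^8 km.
Semi-major axis of the transfer orbit: a_t = (1.066648×10^8 + 5.984×10^8)/2 = 3.525324×10^8 km.
Circular speed at r₁: v₁ = √(μ/r₁) = √(1.32577×10^11/1.066648×10^8) = 35.2553 km/s.
Transfer-orbit speed at r₁ (vis-viva equation): v_p = √[μ(2/r₁ − 1/a_t)] = 45.9325 km/s.
First burn Δv₁ = |v_p − v₁| = 10.677 km/s.
At r₂, v₂ = √(μ/r₂) = 14.8847 km/s.
Transfer-orbit speed at r₂: v_a = √[μ(2/r₂ − 1/a_t)] = 8.18747 km/s.
Second burn Δv₂ = |v₂ − v_a| = 6.6972 km/s.
Δv = Δv₁ + Δv₂ = 10.677 + 6.6972 = 17.37 km/s.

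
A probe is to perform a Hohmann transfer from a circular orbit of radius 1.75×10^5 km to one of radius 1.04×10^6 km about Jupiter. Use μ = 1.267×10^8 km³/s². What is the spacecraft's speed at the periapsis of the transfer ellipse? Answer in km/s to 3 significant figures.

v = 35.2 km/s

Transfer-ellipse semi-major axis a_t = (r₁ + r₂)/2 = (1.750×10^5 + 1.040×10^6)/2 = 6.075×10^5 km.
At periapsis, r = 1.750×10^5 km.
Applying v² = μ(2/r − 1/a_t): v = 35.21 km/s.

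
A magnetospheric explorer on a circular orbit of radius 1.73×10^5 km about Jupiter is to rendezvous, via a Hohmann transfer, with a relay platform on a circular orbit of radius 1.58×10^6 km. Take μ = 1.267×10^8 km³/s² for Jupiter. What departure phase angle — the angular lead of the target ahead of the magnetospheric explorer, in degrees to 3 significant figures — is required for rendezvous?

φ = 106°

Transfer-ellipse semi-major axis a_t = (r₁ + r₂)/2 = (1.730×10^5 + 1.580×10^6)/2 = 8.765×10^5 km.
The half-period of the transfer ellipse is t = π√(a_t³/μ) = 2.290×10^5 s.
The target's mean motion on its circular orbit is ω₂ = √(μ/r₂³) = 5.668×10^-6 rad/s.
Angle swept by the target during transfer: ω₂·t = 1.298 rad = 74.37°.
The magnetospheric explorer traverses 180° on the transfer ellipse, so the target must lead by 180° − 74.37° = 106°.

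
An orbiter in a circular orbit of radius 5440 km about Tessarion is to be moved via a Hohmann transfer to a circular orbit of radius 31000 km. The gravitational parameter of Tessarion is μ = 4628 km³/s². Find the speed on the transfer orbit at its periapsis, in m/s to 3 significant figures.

v = 1200 m/s

Semi-major axis of the transfer orbit: a_t = (5440 + 31000)/2 = 18220 km.
At periapsis, r = 5440 km.
From the vis-viva equation, v = √[μ(2/r − 1/a_t)] = 1.203 km/s.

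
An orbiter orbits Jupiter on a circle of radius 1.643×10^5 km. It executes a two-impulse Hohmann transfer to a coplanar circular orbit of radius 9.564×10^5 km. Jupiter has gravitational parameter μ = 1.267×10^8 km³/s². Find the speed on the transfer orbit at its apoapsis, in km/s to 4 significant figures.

The Hohmann ellipse has a_t = (r₁ + r₂)/2 = 5.6035×10^5 km.
At apoapsis, r = 9.564×10^5 km.
Vis-viva: v = √[μ(2/r − 1/a_t)] = √[1.267×10^8 × (2/9.564×10^5 − 1/5.6035×10^5)] = 6.232 km/s.

v = 6.232 km/s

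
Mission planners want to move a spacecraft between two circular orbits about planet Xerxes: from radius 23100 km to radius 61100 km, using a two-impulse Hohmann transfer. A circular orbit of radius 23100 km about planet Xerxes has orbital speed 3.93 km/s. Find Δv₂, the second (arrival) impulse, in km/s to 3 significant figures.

From the circular-orbit relation v² = μ/r at r = 23100 km: μ = v²r = (3.93)² × 23100 = 3.56777×10^5 km³/s².
The Hohmann ellipse has a_t = (r₁ + r₂)/2 = 42100 km.
On the circular orbit at r = 61100 km, v_c = √(μ/r) = 2.4165 km/s.
Vis-viva on the transfer ellipse at r = 61100 km gives v_t = √[μ(2/r − 1/a_t)] = 1.7900 km/s.
Δv₂ = |v_t − v_c| = |1.7900 − 2.4165| = 0.6265 km/s.

Δv₂ = 0.626 km/s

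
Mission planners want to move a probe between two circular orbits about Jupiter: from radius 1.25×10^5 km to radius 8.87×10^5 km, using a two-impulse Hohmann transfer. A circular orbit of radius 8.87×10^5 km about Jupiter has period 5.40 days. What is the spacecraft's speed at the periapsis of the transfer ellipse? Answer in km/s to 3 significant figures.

From Kepler's third law T² = 4π²r³/μ at r = 8.87×10^5 km, T = 5.40 days = 5.40 × 86400 s = 4.6656×10^5 s: μ = 4π²r³/T² = 1.26566×10^8 km³/s².
Transfer-ellipse semi-major axis a_t = (r₁ + r₂)/2 = (1.250×10^5 + 8.870×10^5)/2 = 5.060×10^5 km.
At periapsis, r = 1.250×10^5 km.
Applying v² = μ(2/r − 1/a_t): v = 42.13 km/s.

v = 42.1 km/s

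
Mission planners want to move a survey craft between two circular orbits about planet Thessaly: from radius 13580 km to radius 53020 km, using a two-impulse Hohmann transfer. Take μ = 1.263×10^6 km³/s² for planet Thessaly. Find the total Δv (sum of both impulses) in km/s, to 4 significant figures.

Δv = 4.289 km/s

The Hohmann ellipse has a_t = (r₁ + r₂)/2 = 33300 km.
At r₁ the circular-orbit speed is v₁ = √(μ/r₁) = 9.6439 km/s.
Transfer-orbit speed at r₁ (vis-viva): v_p = √[μ(2/r₁ − 1/a_t)] = 12.169 km/s.
First burn Δv₁ = |v_p − v₁| = 2.525 km/s.
Circular speed at r₂: v₂ = √(μ/r₂) = 4.881 km/s.
Transfer-orbit speed at r₂: v_a = √[μ(2/r₂ − 1/a_t)] = 3.117 km/s.
Second burn Δv₂ = |v₂ − v_a| = 1.764 km/s.
Total Δv = Δv₁ + Δv₂ = 4.289 km/s.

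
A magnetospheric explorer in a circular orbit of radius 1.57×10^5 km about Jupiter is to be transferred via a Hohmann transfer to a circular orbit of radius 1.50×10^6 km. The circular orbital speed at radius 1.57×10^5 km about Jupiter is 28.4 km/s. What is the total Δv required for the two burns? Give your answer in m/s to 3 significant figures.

Δv = 15000 m/s

From the circular-orbit relation v² = μ/r at r = 1.57×10^5 km: μ = v²r = (28.4)² × 1.57×10^5 = 1.26630×10^8 km³/s².
Transfer-ellipse semi-major axis a_t = (r₁ + r₂)/2 = (1.570×10^5 + 1.500×10^6)/2 = 8.285×10^5 km.
Circular speed at r₁: v₁ = √(μ/r₁) = √(1.26630×10^8/1.570×10^5) = 28.400 km/s.
On the transfer ellipse at r₁, vis-viva gives v_p = √[μ(2/r₁ − 1/a_t)] = 38.214 km/s.
First burn Δv₁ = |v_p − v₁| = 9.814 km/s.
At r₂, v₂ = √(μ/r₂) = 9.188 km/s.
Transfer-orbit speed at r₂: v_a = √[μ(2/r₂ − 1/a_t)] = 4.000 km/s.
Second burn Δv₂ = |v₂ − v_a| = 5.188 km/s.
Total Δv = Δv₁ + Δv₂ = 15.00 km/s.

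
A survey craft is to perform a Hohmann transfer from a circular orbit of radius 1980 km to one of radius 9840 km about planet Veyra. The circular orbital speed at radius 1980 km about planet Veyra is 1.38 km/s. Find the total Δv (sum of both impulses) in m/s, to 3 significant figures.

From the circular-orbit relation v² = μ/r at r = 1980 km: μ = v²r = (1.38)² × 1980 = 3770.71 km³/s².
The Hohmann ellipse has a_t = (r₁ + r₂)/2 = 5910 km.
At r₁ the circular-orbit speed is v₁ = √(μ/r₁) = 1.3800 km/s.
Transfer-orbit speed at r₁ (v² = μ(2/r − 1/a)): v_p = √[μ(2/r₁ − 1/a_t)] = 1.7807 km/s.
First burn Δv₁ = |v_p − v₁| = 0.4007 km/s.
At r₂, v₂ = √(μ/r₂) = 0.6190 km/s.
Transfer-orbit speed at r₂: v_a = √[μ(2/r₂ − 1/a_t)] = 0.3583 km/s.
Second burn Δv₂ = |v₂ − v_a| = 0.2607 km/s.
Δv = Δv₁ + Δv₂ = 0.4007 + 0.2607 = 0.6614 km/s.

Δv = 661 m/s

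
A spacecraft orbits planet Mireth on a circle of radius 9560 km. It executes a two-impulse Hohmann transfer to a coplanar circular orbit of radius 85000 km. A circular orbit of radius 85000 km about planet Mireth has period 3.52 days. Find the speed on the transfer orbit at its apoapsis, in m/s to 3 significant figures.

v = 790 m/s

From Kepler's third law T² = 4π²r³/μ at r = 85000 km, T = 3.52 days = 3.52 × 86400 s = 3.04128×10^5 s: μ = 4π²r³/T² = 2.62122×10^5 km³/s².
Transfer-ellipse semi-major axis a_t = (r₁ + r₂)/2 = (9560 + 85000)/2 = 47280 km.
At apoapsis, r = 85000 km.
Vis-viva: v = √[μ(2/r − 1/a_t)] = √[2.62122×10^5 × (2/85000 − 1/47280)] = 0.7896 km/s.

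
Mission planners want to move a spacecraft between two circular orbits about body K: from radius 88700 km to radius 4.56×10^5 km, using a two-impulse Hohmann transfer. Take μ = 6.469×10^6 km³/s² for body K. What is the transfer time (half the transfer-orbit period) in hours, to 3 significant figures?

t = 48.8 hours

The Hohmann ellipse has a_t = (r₁ + r₂)/2 = 2.7235×10^5 km.
Half the transfer-orbit period gives t = π√(a_t³/μ) = 1.756×10^5 s.
Converting: 1.756×10^5 s ÷ 3600 s/hour = 48.8 hours.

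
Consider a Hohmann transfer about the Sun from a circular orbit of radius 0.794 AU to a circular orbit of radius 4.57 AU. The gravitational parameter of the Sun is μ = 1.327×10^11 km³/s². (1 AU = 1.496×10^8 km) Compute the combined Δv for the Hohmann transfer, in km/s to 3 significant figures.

Δv = 16.6 km/s

In km: r₁ = 0.794 × 1.496×10^8 = 1.187824×10^8 km; r₂ = 4.57 × 1.496×10^8 = 6.83672×10^8 km.
The Hohmann ellipse has a_t = (r₁ + r₂)/2 = 4.012272×10^8 km.
At r₁ the circular-orbit speed is v₁ = √(μ/r₁) = 33.42 km/s.
On the transfer ellipse at r₁, v² = μ(2/r − 1/a) gives v_p = √[μ(2/r₁ − 1/a_t)] = 43.63 km/s.
First burn Δv₁ = |v_p − v₁| = 10.21 km/s.
Circular speed at r₂: v₂ = √(μ/r₂) = 13.932 km/s.
Transfer-orbit speed at r₂: v_a = √[μ(2/r₂ − 1/a_t)] = 7.5804 km/s.
Second burn Δv₂ = |v₂ − v_a| = 6.352 km/s.
Total Δv = Δv₁ + Δv₂ = 16.56 km/s.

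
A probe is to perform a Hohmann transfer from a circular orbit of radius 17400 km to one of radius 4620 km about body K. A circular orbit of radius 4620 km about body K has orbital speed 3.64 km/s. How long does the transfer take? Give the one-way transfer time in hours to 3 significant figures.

t = 4.07 hours

From the circular-orbit relation v² = μ/r at r = 4620 km: μ = v²r = (3.64)² × 4620 = 61213.2 km³/s².
Semi-major axis of the transfer orbit: a_t = (17400 + 4620)/2 = 11010 km.
By Kepler's third law the transfer-orbit period is T = 2π√(a_t³/μ), so t = T/2 = 14669 s.
Converting: 14669 s ÷ 3600 s/hour = 4.07 hours.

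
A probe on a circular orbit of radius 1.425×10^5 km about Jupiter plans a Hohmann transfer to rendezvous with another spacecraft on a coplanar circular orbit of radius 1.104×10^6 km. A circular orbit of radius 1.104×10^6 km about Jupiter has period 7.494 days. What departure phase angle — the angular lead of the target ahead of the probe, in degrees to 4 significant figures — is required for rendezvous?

From Kepler's third law T² = 4π²r³/μ at r = 1.104×10^6 km, T = 7.494 days = 7.494 × 86400 s = 6.474816×10^5 s: μ = 4π²r³/T² = 1.26710×10^8 km³/s².
Transfer-ellipse semi-major axis a_t = (r₁ + r₂)/2 = (1.425×10^5 + 1.104×10^6)/2 = 6.2325×10^5 km.
The half-period of the transfer ellipse is t = π√(a_t³/μ) = 1.37321×10^5 s.
The target's mean motion on its circular orbit is ω₂ = √(μ/r₂³) = 9.70404×10^-6 rad/s.
Angle swept by the target during transfer: ω₂·t = 1.33257 rad = 76.351°.
Arrival is 180° from departure on the ellipse, so φ = 180° − 76.351° = 103.6°.

φ = 103.6°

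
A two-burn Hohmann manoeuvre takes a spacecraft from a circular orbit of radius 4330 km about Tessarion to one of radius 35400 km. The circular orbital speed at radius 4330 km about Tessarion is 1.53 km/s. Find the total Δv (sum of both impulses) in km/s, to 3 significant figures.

From the circular-orbit relation v² = μ/r at r = 4330 km: μ = v²r = (1.53)² × 4330 = 10136.1 km³/s².
The Hohmann ellipse has a_t = (r₁ + r₂)/2 = 19865 km.
Circular speed at r₁: v₁ = √(μ/r₁) = √(10136.1/4330) = 1.5300 km/s.
On the transfer ellipse at r₁, vis-viva gives v_p = √[μ(2/r₁ − 1/a_t)] = 2.0424 km/s.
First burn Δv₁ = |v_p − v₁| = 0.5124 km/s.
At r₂, v₂ = √(μ/r₂) = 0.5351 km/s.
Transfer-orbit speed at r₂: v_a = √[μ(2/r₂ − 1/a_t)] = 0.2498 km/s.
Second burn Δv₂ = |v₂ − v_a| = 0.2853 km/s.
Total Δv = Δv₁ + Δv₂ = 0.7977 km/s.

Δv = 0.798 km/s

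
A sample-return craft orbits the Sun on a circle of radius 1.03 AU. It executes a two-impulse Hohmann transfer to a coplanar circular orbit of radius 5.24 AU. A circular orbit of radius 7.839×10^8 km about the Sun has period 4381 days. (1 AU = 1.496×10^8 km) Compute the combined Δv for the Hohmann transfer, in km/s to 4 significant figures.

Δv = 14.15 km/s

From Kepler's third law T² = 4π²r³/μ at r = 7.839×10^8 km, T = 4381 days = 4381 × 86400 s = 3.785184×10^8 s: μ = 4π²r³/T² = 1.32730×10^11 km³/s².
In km: r₁ = 1.03 × 1.496×10^8 = 1.54088×10^8 km; r₂ = 5.24 × 1.496×10^8 = 7.83904×10^8 km.
The Hohmann ellipse has a_t = (r₁ + r₂)/2 = 4.68996×10^8 km.
At r₁ the circular-orbit speed is v₁ = √(μ/r₁) = 29.349 km/s.
Transfer-orbit speed at r₁ (v² = μ(2/r − 1/a)): v_p = √[μ(2/r₁ − 1/a_t)] = 37.944 km/s.
First burn Δv₁ = |v_p − v₁| = 8.595 km/s.
Circular speed at r₂: v₂ = √(μ/r₂) = 13.0123 km/s.
Transfer-orbit speed at r₂: v_a = √[μ(2/r₂ − 1/a_t)] = 7.45851 km/s.
Second burn Δv₂ = |v₂ − v_a| = 5.554 km/s.
Total Δv = Δv₁ + Δv₂ = 14.15 km/s.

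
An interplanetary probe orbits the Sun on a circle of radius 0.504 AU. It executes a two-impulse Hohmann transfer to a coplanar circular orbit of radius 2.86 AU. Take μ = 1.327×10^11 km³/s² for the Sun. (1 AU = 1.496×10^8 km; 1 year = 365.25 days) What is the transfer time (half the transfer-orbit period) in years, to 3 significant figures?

In km: r₁ = 0.504 × 1.496×10^8 = 7.53984×10^7 km; r₂ = 2.86 × 1.496×10^8 = 4.27856×10^8 km.
Semi-major axis of the transfer orbit: a_t = (7.53984×10^7 + 4.27856×10^8)/2 = 2.516272×10^8 km.
Half the transfer-orbit period gives t = π√(a_t³/μ) = 3.442×10^7 s.
Converting: 3.442×10^7 s ÷ 3.15576×10^7 s/year (365.25 × 86400) = 1.09 years.

t = 1.09 years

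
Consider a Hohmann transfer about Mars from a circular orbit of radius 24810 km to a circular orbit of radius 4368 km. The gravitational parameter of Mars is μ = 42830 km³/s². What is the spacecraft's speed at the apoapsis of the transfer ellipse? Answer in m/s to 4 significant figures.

Transfer-ellipse semi-major axis a_t = (r₁ + r₂)/2 = (24810 + 4368)/2 = 14589 km.
The apoapsis of the transfer ellipse is at r = 24810 km.
Applying v² = μ(2/r − 1/a_t): v = 0.7189 km/s.

v = 718.9 m/s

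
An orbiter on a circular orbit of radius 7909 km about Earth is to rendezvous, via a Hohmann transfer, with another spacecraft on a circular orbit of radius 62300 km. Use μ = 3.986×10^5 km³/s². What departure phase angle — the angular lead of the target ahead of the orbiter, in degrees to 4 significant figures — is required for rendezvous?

φ = 103.9°

The Hohmann ellipse has a_t = (r₁ + r₂)/2 = 35104.5 km.
The half-period of the transfer ellipse is t = π√(a_t³/μ) = 32728.4 s.
The target's mean motion on its circular orbit is ω₂ = √(μ/r₂³) = 4.06010×10^-5 rad/s.
Angle swept by the target during transfer: ω₂·t = 1.32881 rad = 76.14°.
Arrival is 180° from departure on the ellipse, so φ = 180° − 76.14° = 103.9°.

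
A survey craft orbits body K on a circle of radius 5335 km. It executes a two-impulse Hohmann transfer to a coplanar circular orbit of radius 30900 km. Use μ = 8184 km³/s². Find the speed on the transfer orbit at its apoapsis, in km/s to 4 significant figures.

Transfer-ellipse semi-major axis a_t = (r₁ + r₂)/2 = (5335 + 30900)/2 = 18117.5 km.
At apoapsis, r = 30900 km.
From the vis-viva equation, v = √[μ(2/r − 1/a_t)] = 0.2793 km/s.

v = 0.2793 km/s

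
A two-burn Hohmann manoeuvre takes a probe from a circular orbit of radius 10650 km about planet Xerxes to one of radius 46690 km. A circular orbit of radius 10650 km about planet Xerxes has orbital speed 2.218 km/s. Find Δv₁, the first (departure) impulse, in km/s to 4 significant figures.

From the circular-orbit relation v² = μ/r at r = 10650 km: μ = v²r = (2.218)² × 10650 = 52392.9 km³/s².
The Hohmann ellipse has a_t = (r₁ + r₂)/2 = 28670 km.
Circular speed at r = 10650 km: v_c = √(μ/r) = 2.2180 km/s.
Transfer-orbit speed at the same r (vis-viva, a = a_t): v_t = √[μ(2/r − 1/a_t)] = 2.8305 km/s.
Δv₁ = |v_t − v_c| = |2.8305 − 2.2180| = 0.6125 km/s.

Δv₁ = 0.6125 km/s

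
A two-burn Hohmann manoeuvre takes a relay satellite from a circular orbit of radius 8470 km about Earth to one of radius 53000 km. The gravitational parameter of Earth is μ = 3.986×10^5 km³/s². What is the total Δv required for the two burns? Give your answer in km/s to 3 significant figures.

Semi-major axis of the transfer orbit: a_t = (8470 + 53000)/2 = 30735 km.
Circular speed at r₁: v₁ = √(μ/r₁) = √(3.986×10^5/8470) = 6.860 km/s.
On the transfer ellipse at r₁, vis-viva gives v_p = √[μ(2/r₁ − 1/a_t)] = 9.008 km/s.
First burn Δv₁ = |v_p − v₁| = 2.148 km/s.
Circular speed at r₂: v₂ = √(μ/r₂) = 2.7424 km/s.
Transfer-orbit speed at r₂: v_a = √[μ(2/r₂ − 1/a_t)] = 1.4396 km/s.
Second burn Δv₂ = |v₂ − v_a| = 1.303 km/s.
Δv = Δv₁ + Δv₂ = 2.148 + 1.303 = 3.451 km/s.

Δv = 3.45 km/s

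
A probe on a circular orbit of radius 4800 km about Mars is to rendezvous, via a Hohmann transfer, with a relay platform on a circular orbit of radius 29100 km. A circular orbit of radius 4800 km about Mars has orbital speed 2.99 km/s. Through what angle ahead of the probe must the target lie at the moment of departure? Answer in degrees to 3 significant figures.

φ = 100°

From the circular-orbit relation v² = μ/r at r = 4800 km: μ = v²r = (2.99)² × 4800 = 42912.5 km³/s².
Transfer-ellipse semi-major axis a_t = (r₁ + r₂)/2 = (4800 + 29100)/2 = 16950 km.
The half-period of the transfer ellipse is t = π√(a_t³/μ) = 33467 s.
Target angular speed ω₂ = √(μ/r₂³) = 4.1730×10^-5 rad/s.
Angle swept by the target during transfer: ω₂·t = 1.3966 rad = 80.02°.
Arrival is 180° from departure on the ellipse, so φ = 180° − 80.02° = 100°.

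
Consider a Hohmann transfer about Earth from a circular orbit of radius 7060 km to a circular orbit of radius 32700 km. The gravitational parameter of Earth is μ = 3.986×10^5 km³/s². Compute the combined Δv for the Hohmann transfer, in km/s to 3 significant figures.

Δv = 3.53 km/s

Semi-major axis of the transfer orbit: a_t = (7060 + 32700)/2 = 19880 km.
Circular speed at r₁: v₁ = √(μ/r₁) = √(3.986×10^5/7060) = 7.514 km/s.
On the transfer ellipse at r₁, v² = μ(2/r − 1/a) gives v_p = √[μ(2/r₁ − 1/a_t)] = 9.637 km/s.
First burn Δv₁ = |v_p − v₁| = 2.123 km/s.
At r₂, v₂ = √(μ/r₂) = 3.4914 km/s.
Transfer-orbit speed at r₂: v_a = √[μ(2/r₂ − 1/a_t)] = 2.0806 km/s.
Second burn Δv₂ = |v₂ − v_a| = 1.411 km/s.
Δv = Δv₁ + Δv₂ = 2.123 + 1.411 = 3.534 km/s.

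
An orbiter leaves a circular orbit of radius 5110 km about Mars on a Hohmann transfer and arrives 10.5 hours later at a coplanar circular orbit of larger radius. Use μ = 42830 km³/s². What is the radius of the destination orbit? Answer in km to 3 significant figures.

Transfer time t = 10.5 hours = 37800 s, and t = π√(a_t³/μ).
So a_t = (μ t²/π²)^(1/3) = (42830 × (37800)² / π²)^(1/3) = 18371 km.
Since a_t = (r₁ + r₂)/2, r₂ = 2a_t − r₁ = 2×18371 − 5110 = 31632 km.

r₂ = 31600 km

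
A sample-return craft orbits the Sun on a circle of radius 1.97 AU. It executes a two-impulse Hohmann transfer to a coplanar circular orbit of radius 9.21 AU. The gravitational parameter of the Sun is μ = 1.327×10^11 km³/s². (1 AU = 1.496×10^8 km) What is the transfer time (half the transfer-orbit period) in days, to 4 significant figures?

In km: r₁ = 1.97 × 1.496×10^8 = 2.94712×10^8 km; r₂ = 9.21 × 1.496×10^8 = 1.377816×10^9 km.
Semi-major axis of the transfer orbit: a_t = (2.94712×10^8 + 1.377816×10^9)/2 = 8.36264×10^8 km.
By Kepler's third law the transfer-orbit period is T = 2π√(a_t³/μ), so t = T/2 = 2.086×10^8 s.
Converting: 2.086×10^8 s ÷ 86400 s/day = 2414 days.

t = 2414 days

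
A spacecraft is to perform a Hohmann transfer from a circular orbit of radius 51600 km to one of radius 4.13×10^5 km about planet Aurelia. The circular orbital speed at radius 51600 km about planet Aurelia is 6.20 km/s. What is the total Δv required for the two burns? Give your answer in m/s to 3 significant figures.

From the circular-orbit relation v² = μ/r at r = 51600 km: μ = v²r = (6.20)² × 51600 = 1.98350×10^6 km³/s².
The Hohmann ellipse has a_t = (r₁ + r₂)/2 = 2.323×10^5 km.
At r₁ the circular-orbit speed is v₁ = √(μ/r₁) = 6.200 km/s.
Transfer-orbit speed at r₁ (vis-viva): v_p = √[μ(2/r₁ − 1/a_t)] = 8.267 km/s.
First burn Δv₁ = |v_p − v₁| = 2.067 km/s.
Circular speed at r₂: v₂ = √(μ/r₂) = 2.192 km/s.
Transfer-orbit speed at r₂: v_a = √[μ(2/r₂ − 1/a_t)] = 1.033 km/s.
Second burn Δv₂ = |v₂ − v_a| = 1.159 km/s.
Total Δv = Δv₁ + Δv₂ = 3.226 km/s.

Δv = 3230 m/s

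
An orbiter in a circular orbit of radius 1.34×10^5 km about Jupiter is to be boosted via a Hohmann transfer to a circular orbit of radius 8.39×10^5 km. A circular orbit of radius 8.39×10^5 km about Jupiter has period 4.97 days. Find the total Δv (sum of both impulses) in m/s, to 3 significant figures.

Δv = 15500 m/s

From Kepler's third law T² = 4π²r³/μ at r = 8.39×10^5 km, T = 4.97 days = 4.97 × 86400 s = 4.29408×10^5 s: μ = 4π²r³/T² = 1.26446×10^8 km³/s².
Semi-major axis of the transfer orbit: a_t = (1.340×10^5 + 8.390×10^5)/2 = 4.865×10^5 km.
At r₁ the circular-orbit speed is v₁ = √(μ/r₁) = 30.718519 km/s.
On the transfer ellipse at r₁, v² = μ(2/r − 1/a) gives v_p = √[μ(2/r₁ − 1/a_t)] = 40.340366 km/s.
First burn Δv₁ = |v_p − v₁| = 9.6218 km/s.
At r₂, v₂ = √(μ/r₂) = 12.2764 km/s.
Transfer-orbit speed at r₂: v_a = √[μ(2/r₂ − 1/a_t)] = 6.44292 km/s.
Second burn Δv₂ = |v₂ − v_a| = 5.8335 km/s.
Total Δv = Δv₁ + Δv₂ = 15.46 km/s.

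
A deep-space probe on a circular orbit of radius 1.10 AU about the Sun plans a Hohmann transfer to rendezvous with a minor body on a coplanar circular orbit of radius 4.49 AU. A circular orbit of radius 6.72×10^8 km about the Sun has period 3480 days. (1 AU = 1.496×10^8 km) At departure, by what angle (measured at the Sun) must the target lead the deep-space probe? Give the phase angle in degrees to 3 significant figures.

φ = 91.6°

From Kepler's third law T² = 4π²r³/μ at r = 6.72×10^8 km, T = 3480 days = 3480 × 86400 s = 3.00672×10^8 s: μ = 4π²r³/T² = 1.32520×10^11 km³/s².
In km: r₁ = 1.10 × 1.496×10^8 = 1.6456×10^8 km; r₂ = 4.49 × 1.496×10^8 = 6.71704×10^8 km.
Transfer-ellipse semi-major axis a_t = (r₁ + r₂)/2 = (1.6456×10^8 + 6.71704×10^8)/2 = 4.18132×10^8 km.
The half-period of the transfer ellipse is t = π√(a_t³/μ) = 7.379×10^7 s.
Target angular speed ω₂ = √(μ/r₂³) = 2.091×10^-8 rad/s.
Angle swept by the target during transfer: ω₂·t = 1.54295 rad = 88.40°.
The deep-space probe traverses 180° on the transfer ellipse, so the target must lead by 180° − 88.40° = 91.6°.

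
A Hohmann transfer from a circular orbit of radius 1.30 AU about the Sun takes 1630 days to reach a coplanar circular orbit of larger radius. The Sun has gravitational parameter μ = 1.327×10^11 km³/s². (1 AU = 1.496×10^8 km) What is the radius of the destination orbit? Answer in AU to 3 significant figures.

r₂ = 7.31 AU

In km: r₁ = 1.30 × 1.496×10^8 = 1.9448×10^8 km.
Transfer time t = 1630 days = 1.40832×10^8 s, and t = π√(a_t³/μ).
So a_t = (μ t²/π²)^(1/3) = (1.327×10^11 × (1.40832×10^8)² / π²)^(1/3) = 6.4366×10^8 km.
Since a_t = (r₁ + r₂)/2, r₂ = 2a_t − r₁ = 2×6.4366×10^8 − 1.9448×10^8 = 1.09284×10^9 km.
In AU: r₂ = 1.09284×10^9 / 1.496×10^8 = 7.31 AU.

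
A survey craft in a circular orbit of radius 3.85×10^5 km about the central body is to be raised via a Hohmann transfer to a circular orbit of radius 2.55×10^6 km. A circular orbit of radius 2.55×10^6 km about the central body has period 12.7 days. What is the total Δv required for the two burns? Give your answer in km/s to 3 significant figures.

From Kepler's third law T² = 4π²r³/μ at r = 2.55×10^6 km, T = 12.7 days = 12.7 × 86400 s = 1.09728×10^6 s: μ = 4π²r³/T² = 5.43682×10^8 km³/s².
Transfer-ellipse semi-major axis a_t = (r₁ + r₂)/2 = (3.850×10^5 + 2.550×10^6)/2 = 1.4675×10^6 km.
At r₁ the circular-orbit speed is v₁ = √(μ/r₁) = 37.58 km/s.
Transfer-orbit speed at r₁ (vis-viva): v_p = √[μ(2/r₁ − 1/a_t)] = 49.54 km/s.
First burn Δv₁ = |v_p − v₁| = 11.96 km/s.
Circular speed at r₂: v₂ = √(μ/r₂) = 14.602 km/s.
Transfer-orbit speed at r₂: v_a = √[μ(2/r₂ − 1/a_t)] = 7.4790 km/s.
Second burn Δv₂ = |v₂ − v_a| = 7.123 km/s.
Δv = Δv₁ + Δv₂ = 11.96 + 7.123 = 19.08 km/s.

Δv = 19.1 km/s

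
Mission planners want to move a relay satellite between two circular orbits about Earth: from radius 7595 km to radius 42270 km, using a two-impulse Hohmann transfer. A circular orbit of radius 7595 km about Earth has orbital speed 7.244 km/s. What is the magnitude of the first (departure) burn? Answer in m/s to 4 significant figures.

From the circular-orbit relation v² = μ/r at r = 7595 km: μ = v²r = (7.244)² × 7595 = 3.98552×10^5 km³/s².
Semi-major axis of the transfer orbit: a_t = (7595 + 42270)/2 = 24932.5 km.
Circular speed at r = 7595 km: v_c = √(μ/r) = 7.244 km/s.
Transfer-orbit speed at the same r (vis-viva, a = a_t): v_t = √[μ(2/r − 1/a_t)] = 9.432 km/s.
Δv₁ = |v_t − v_c| = |9.432 − 7.244| = 2.188 km/s.

Δv₁ = 2188 m/s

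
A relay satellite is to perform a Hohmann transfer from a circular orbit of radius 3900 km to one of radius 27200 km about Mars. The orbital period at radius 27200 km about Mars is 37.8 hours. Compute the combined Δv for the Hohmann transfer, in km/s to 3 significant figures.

Δv = 1.70 km/s

From Kepler's third law T² = 4π²r³/μ at r = 27200 km, T = 37.8 hours = 37.8 × 3600 s = 1.3608×10^5 s: μ = 4π²r³/T² = 42902.0 km³/s².
The Hohmann ellipse has a_t = (r₁ + r₂)/2 = 15550 km.
Circular speed at r₁: v₁ = √(μ/r₁) = √(42902.0/3900) = 3.317 km/s.
Transfer-orbit speed at r₁ (vis-viva equation): v_p = √[μ(2/r₁ − 1/a_t)] = 4.387 km/s.
First burn Δv₁ = |v_p − v₁| = 1.070 km/s.
Circular speed at r₂: v₂ = √(μ/r₂) = 1.2559 km/s.
Transfer-orbit speed at r₂: v_a = √[μ(2/r₂ − 1/a_t)] = 0.62896 km/s.
Second burn Δv₂ = |v₂ − v_a| = 0.6269 km/s.
Total Δv = Δv₁ + Δv₂ = 1.697 km/s.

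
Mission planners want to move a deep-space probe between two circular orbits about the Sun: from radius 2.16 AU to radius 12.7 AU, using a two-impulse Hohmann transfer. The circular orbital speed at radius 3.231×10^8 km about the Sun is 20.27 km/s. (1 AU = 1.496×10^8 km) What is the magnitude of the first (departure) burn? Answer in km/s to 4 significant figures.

From the circular-orbit relation v² = μ/r at r = 3.231×10^8 km: μ = v²r = (20.27)² × 3.231×10^8 = 1.32753×10^11 km³/s².
In km: r₁ = 2.16 × 1.496×10^8 = 3.23136×10^8 km; r₂ = 12.7 × 1.496×10^8 = 1.89992×10^9 km.
Transfer-ellipse semi-major axis a_t = (r₁ + r₂)/2 = (3.23136×10^8 + 1.89992×10^9)/2 = 1.111528×10^9 km.
Circular speed at r = 3.23136×10^8 km: v_c = √(μ/r) = 20.2689 km/s.
Transfer-orbit speed at the same r (vis-viva, a = a_t): v_t = √[μ(2/r − 1/a_t)] = 26.4995 km/s.
Δv₁ = |v_t − v_c| = |26.4995 − 20.2689| = 6.231 km/s.

Δv₁ = 6.231 km/s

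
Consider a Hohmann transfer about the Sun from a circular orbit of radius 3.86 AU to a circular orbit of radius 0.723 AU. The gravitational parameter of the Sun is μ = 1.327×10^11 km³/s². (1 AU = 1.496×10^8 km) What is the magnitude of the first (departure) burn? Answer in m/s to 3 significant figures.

Δv₁ = 6640 m/s

In km: r₁ = 3.86 × 1.496×10^8 = 5.77456×10^8 km; r₂ = 0.723 × 1.496×10^8 = 1.081608×10^8 km.
Semi-major axis of the transfer orbit: a_t = (5.77456×10^8 + 1.081608×10^8)/2 = 3.428084×10^8 km.
On the circular orbit at r = 5.77456×10^8 km, v_c = √(μ/r) = 15.159 km/s.
Vis-viva on the transfer ellipse at r = 5.77456×10^8 km gives v_t = √[μ(2/r − 1/a_t)] = 8.5150 km/s.
Δv₁ = |v_t − v_c| = |8.5150 − 15.159| = 6.644 km/s.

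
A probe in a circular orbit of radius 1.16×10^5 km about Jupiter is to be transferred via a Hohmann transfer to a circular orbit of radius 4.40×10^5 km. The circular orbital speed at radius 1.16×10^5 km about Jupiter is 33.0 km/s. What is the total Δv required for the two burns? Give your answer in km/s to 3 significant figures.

Δv = 14.5 km/s

From the circular-orbit relation v² = μ/r at r = 1.16×10^5 km: μ = v²r = (33.0)² × 1.16×10^5 = 1.26324×10^8 km³/s².
The Hohmann ellipse has a_t = (r₁ + r₂)/2 = 2.780×10^5 km.
At r₁ the circular-orbit speed is v₁ = √(μ/r₁) = 33.00000 km/s.
On the transfer ellipse at r₁, v² = μ(2/r − 1/a) gives v_p = √[μ(2/r₁ − 1/a_t)] = 41.51623 km/s.
First burn Δv₁ = |v_p − v₁| = 8.51623 km/s.
At r₂, v₂ = √(μ/r₂) = 16.94403 km/s.
Transfer-orbit speed at r₂: v_a = √[μ(2/r₂ − 1/a_t)] = 10.94519 km/s.
Second burn Δv₂ = |v₂ − v_a| = 5.99884 km/s.
Total Δv = Δv₁ + Δv₂ = 14.52 km/s.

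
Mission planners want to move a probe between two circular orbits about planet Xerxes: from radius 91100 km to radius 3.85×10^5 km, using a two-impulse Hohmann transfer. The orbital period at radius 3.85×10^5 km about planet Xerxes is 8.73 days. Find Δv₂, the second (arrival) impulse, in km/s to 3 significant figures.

From Kepler's third law T² = 4π²r³/μ at r = 3.85×10^5 km, T = 8.73 days = 8.73 × 86400 s = 7.54272×10^5 s: μ = 4π²r³/T² = 3.95992×10^6 km³/s².
Semi-major axis of the transfer orbit: a_t = (91100 + 3.850×10^5)/2 = 2.3805×10^5 km.
Circular speed at r = 3.850×10^5 km: v_c = √(μ/r) = 3.207 km/s.
Transfer-orbit speed at the same r (vis-viva, a = a_t): v_t = √[μ(2/r − 1/a_t)] = 1.984 km/s.
Δv₂ = |v_t − v_c| = |1.984 − 3.207| = 1.223 km/s.

Δv₂ = 1.22 km/s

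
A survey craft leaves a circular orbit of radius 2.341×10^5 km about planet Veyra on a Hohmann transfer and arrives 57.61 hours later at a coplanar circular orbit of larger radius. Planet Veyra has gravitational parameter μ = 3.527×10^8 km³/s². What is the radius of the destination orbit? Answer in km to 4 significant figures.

r₂ = 2.074×10^6 km

Transfer time t = 57.61 hours = 2.07396×10^5 s, and t = π√(a_t³/μ).
So a_t = (μ t²/π²)^(1/3) = (3.527×10^8 × (2.07396×10^5)² / π²)^(1/3) = 1.1541×10^6 km.
Since a_t = (r₁ + r₂)/2, r₂ = 2a_t − r₁ = 2×1.1541×10^6 − 2.341×10^5 = 2.0741×10^6 km.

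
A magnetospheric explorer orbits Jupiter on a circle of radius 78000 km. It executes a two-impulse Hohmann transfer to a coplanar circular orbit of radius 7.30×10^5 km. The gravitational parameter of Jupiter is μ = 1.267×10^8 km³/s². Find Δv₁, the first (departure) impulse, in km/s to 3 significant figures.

Δv₁ = 13.9 km/s

Semi-major axis of the transfer orbit: a_t = (78000 + 7.300×10^5)/2 = 4.040×10^5 km.
On the circular orbit at r = 78000 km, v_c = √(μ/r) = 40.303 km/s.
Vis-viva on the transfer ellipse at r = 78000 km gives v_t = √[μ(2/r − 1/a_t)] = 54.177 km/s.
Δv₁ = |v_t − v_c| = |54.177 − 40.303| = 13.87 km/s.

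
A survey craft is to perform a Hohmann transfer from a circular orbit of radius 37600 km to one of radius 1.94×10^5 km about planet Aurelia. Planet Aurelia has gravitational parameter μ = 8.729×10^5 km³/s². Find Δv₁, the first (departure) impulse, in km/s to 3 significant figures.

Transfer-ellipse semi-major axis a_t = (r₁ + r₂)/2 = (37600 + 1.940×10^5)/2 = 1.158×10^5 km.
Circular speed at r = 37600 km: v_c = √(μ/r) = 4.818 km/s.
Transfer-orbit speed at the same r (vis-viva, a = a_t): v_t = √[μ(2/r − 1/a_t)] = 6.236 km/s.
Δv₁ = |v_t − v_c| = |6.236 − 4.818| = 1.418 km/s.

Δv₁ = 1.42 km/s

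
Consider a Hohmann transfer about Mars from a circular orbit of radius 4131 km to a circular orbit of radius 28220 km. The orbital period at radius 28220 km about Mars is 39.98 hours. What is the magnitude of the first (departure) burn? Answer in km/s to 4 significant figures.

From Kepler's third law T² = 4π²r³/μ at r = 28220 km, T = 39.98 hours = 39.98 × 3600 s = 1.43928×10^5 s: μ = 4π²r³/T² = 42829.2 km³/s².
Transfer-ellipse semi-major axis a_t = (r₁ + r₂)/2 = (4131 + 28220)/2 = 16175.5 km.
Circular speed at r = 4131 km: v_c = √(μ/r) = 3.220 km/s.
Vis-viva on the transfer ellipse at r = 4131 km gives v_t = √[μ(2/r − 1/a_t)] = 4.253 km/s.
Δv₁ = |v_t − v_c| = |4.253 − 3.220| = 1.033 km/s.

Δv₁ = 1.033 km/s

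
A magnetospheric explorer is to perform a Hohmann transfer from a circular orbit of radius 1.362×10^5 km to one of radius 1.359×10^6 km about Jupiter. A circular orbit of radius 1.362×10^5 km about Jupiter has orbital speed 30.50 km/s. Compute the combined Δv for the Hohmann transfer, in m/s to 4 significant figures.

From the circular-orbit relation v² = μ/r at r = 1.362×10^5 km: μ = v²r = (30.50)² × 1.362×10^5 = 1.26700×10^8 km³/s².
Transfer-ellipse semi-major axis a_t = (r₁ + r₂)/2 = (1.362×10^5 + 1.359×10^6)/2 = 7.476×10^5 km.
At r₁ the circular-orbit speed is v₁ = √(μ/r₁) = 30.500 km/s.
On the transfer ellipse at r₁, v² = μ(2/r − 1/a) gives v_p = √[μ(2/r₁ − 1/a_t)] = 41.122 km/s.
First burn Δv₁ = |v_p − v₁| = 10.622 km/s.
Circular speed at r₂: v₂ = √(μ/r₂) = 9.6556 km/s.
Transfer-orbit speed at r₂: v_a = √[μ(2/r₂ − 1/a_t)] = 4.1213 km/s.
Second burn Δv₂ = |v₂ − v_a| = 5.5343 km/s.
Total Δv = Δv₁ + Δv₂ = 16.16 km/s.

Δv = 16160 m/s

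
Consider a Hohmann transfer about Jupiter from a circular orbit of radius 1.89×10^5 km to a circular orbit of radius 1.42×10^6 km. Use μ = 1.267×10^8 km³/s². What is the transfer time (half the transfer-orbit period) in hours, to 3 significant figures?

Transfer-ellipse semi-major axis a_t = (r₁ + r₂)/2 = (1.890×10^5 + 1.420×10^6)/2 = 8.045×10^5 km.
By Kepler's third law the transfer-orbit period is T = 2π√(a_t³/μ), so t = T/2 = 2.014×10^5 s.
Converting: 2.014×10^5 s ÷ 3600 s/hour = 55.9 hours.

t = 55.9 hours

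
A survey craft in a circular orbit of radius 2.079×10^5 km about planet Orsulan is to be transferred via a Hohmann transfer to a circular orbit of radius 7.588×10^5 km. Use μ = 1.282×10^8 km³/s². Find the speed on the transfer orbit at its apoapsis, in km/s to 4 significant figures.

Semi-major axis of the transfer orbit: a_t = (2.079×10^5 + 7.588×10^5)/2 = 4.8335×10^5 km.
The apoapsis of the transfer ellipse is at r = 7.588×10^5 km.
From the vis-viva equation, v = √[μ(2/r − 1/a_t)] = 8.525 km/s.

v = 8.525 km/s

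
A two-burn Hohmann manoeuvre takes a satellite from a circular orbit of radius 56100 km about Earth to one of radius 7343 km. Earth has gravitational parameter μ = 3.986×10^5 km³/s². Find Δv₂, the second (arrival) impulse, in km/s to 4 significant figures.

The Hohmann ellipse has a_t = (r₁ + r₂)/2 = 31721.5 km.
On the circular orbit at r = 7343 km, v_c = √(μ/r) = 7.368 km/s.
Transfer-orbit speed at the same r (vis-viva, a = a_t): v_t = √[μ(2/r − 1/a_t)] = 9.798 km/s.
Δv₂ = |v_t − v_c| = |9.798 − 7.368| = 2.430 km/s.

Δv₂ = 2.430 km/s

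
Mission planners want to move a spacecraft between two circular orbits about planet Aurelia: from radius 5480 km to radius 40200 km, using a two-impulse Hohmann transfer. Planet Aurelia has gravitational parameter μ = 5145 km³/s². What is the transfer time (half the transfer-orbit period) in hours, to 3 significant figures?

t = 42.0 hours

Transfer-ellipse semi-major axis a_t = (r₁ + r₂)/2 = (5480 + 40200)/2 = 22840 km.
Half the transfer-orbit period gives t = π√(a_t³/μ) = 1.512×10^5 s.
Converting: 1.512×10^5 s ÷ 3600 s/hour = 42.0 hours.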